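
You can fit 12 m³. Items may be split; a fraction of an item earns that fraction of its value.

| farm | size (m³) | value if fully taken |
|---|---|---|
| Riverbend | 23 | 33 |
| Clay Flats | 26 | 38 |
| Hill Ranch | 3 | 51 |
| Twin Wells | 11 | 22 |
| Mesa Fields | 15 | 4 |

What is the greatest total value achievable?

69

Best value per unit of size first: Hill Ranch 51/3≈17, Twin Wells 22/11≈2, Clay Flats 38/26≈1.46, Riverbend 33/23≈1.43, Mesa Fields 4/15≈0.267.
Hill Ranch: take in full, 3 m³ for value 51 → 9 left.
9 m³ left: a 9/11 share of Twin Wells gives 22×9/11 = 18.
Total value = 69.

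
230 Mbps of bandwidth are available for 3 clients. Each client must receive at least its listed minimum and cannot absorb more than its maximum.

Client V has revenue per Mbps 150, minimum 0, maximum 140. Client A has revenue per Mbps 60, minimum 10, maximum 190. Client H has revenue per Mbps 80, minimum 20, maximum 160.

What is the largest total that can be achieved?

28000

Meeting every minimum uses 0+10+20 = 30 Mbps, leaving 200.
Order the clients by revenue per Mbps: Client V 150 > Client H 80 > Client A 60.
Client V: +140 to 140 (cap) → 60 left.
Client H has room for 140 more but only 60 remain, so it gets 80.
Total = 150×140 + 60×10 + 80×80 = 28000.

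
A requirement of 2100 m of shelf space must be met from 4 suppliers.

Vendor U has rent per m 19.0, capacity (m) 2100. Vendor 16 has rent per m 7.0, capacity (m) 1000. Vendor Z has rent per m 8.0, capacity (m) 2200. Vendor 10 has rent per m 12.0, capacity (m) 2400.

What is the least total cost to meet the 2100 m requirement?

15800

Cheapest first:
Vendor 16 (7.0): use full 1000 ; 1100 m to go.
Take 1100 from Vendor Z at 8.0 to finish.
Vendor 10, Vendor U: unused.
Cost = 1000×7.0 + 1100×8.0 = 15800.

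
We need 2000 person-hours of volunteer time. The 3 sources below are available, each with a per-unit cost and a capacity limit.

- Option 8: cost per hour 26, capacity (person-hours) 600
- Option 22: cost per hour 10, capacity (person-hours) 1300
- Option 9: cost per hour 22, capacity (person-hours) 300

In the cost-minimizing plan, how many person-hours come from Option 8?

Cheapest first:
Take 1300 from Option 22 at 10 → need 700 more.
Option 9 at 22: take all 300 person-hours → 400 still needed.
Option 8 at 26: take 400 of its 600 → requirement met.

400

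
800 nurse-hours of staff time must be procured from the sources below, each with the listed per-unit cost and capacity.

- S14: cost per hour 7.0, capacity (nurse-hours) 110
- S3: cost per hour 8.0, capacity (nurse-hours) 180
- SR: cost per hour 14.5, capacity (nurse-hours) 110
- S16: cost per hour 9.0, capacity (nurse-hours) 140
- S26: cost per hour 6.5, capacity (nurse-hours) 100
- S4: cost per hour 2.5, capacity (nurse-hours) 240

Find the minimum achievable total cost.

Fill from the cheapest source first.
S4 at 2.5: take all 240 nurse-hours → 560 still needed.
S26 at 6.5: take all 100 nurse-hours → 460 still needed.
S14 at 7.0: take all 110 nurse-hours → 350 still needed.
S3 at 8.0: take all 180 nurse-hours → 170 still needed.
S16 (9.0): use full 140 → 30 nurse-hours to go.
SR at 14.5: take 30 of its 110 → requirement met.
Cost = 240×2.5 + 100×6.5 + 110×7.0 + 180×8.0 + 140×9.0 + 30×14.5 = 5155.

5155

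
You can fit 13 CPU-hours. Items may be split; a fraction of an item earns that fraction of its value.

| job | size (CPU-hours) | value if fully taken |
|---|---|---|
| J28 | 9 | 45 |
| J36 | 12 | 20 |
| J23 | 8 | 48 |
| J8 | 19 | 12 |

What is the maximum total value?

73

Rank by value-to-size ratio: J23 48/8≈6, J28 45/9≈5, J36 20/12≈1.67, J8 12/19≈0.632.
J23: take in full, 8 CPU-hours for value 48 → 5 left.
Fill the last 5 CPU-hours with part of J28: 5/9 of it earns 25.
Total value = 73.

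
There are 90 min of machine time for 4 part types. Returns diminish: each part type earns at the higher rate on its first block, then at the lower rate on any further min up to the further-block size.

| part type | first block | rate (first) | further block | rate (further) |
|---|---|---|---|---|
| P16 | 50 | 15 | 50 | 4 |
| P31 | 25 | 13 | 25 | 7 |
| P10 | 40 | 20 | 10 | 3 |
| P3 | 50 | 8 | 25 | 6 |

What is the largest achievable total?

1550

Treat each block as its own option and order by rate: P10/first 20 > P16/first 15 > P31/first 13 > P3/first 8 > P31/second 7 > P3/second 6 > P16/second 4 > P10/second 3.
P10 first at 20: fill all 40 → 50 left.
P16 first at 15: fill all 50 → 0 left.
Total = 20×40 + 15×50 = 1550.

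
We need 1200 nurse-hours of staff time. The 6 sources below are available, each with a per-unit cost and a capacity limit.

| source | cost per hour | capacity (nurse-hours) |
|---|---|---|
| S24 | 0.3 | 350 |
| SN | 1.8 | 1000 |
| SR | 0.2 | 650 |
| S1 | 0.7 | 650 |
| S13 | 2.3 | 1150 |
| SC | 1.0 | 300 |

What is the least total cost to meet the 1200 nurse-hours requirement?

Use sources in increasing cost order.
SR at 0.2: take all 650 nurse-hours — 550 still needed.
Take 350 from S24 at 0.3 — need 200 more.
Take 200 from S1 at 0.7 to finish.
SC, SN, S13: unused.
Cost = 650×0.2 + 350×0.3 + 200×0.7 = 375.

375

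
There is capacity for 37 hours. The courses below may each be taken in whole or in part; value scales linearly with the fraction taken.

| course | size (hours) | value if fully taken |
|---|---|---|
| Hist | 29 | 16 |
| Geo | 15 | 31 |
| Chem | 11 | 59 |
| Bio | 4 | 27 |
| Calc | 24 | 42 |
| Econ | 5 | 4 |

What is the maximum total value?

Best value per unit of size first: Bio 27/4≈6.75, Chem 59/11≈5.36, Geo 31/15≈2.07, Calc 42/24≈1.75, Econ 4/5≈0.8, Hist 16/29≈0.552.
All 4 hours of Bio fit (value 27) ; 33 remain.
Chem: take in full, 11 hours for value 59 ; 22 left.
All 15 hours of Geo fit (value 31) ; 7 remain.
7 hours left: a 7/24 share of Calc gives 42×7/24 = 12.25.
Total value = 129.25.

129.25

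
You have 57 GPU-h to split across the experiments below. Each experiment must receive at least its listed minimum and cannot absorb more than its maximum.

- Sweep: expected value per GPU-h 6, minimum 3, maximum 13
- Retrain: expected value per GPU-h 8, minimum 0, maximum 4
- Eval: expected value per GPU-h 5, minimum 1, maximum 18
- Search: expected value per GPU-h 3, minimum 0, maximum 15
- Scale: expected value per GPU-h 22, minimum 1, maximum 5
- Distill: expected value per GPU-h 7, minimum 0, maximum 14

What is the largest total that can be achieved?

Meeting every minimum uses 3+0+1+0+1+0 = 5 GPU-h, leaving 52.
Rank by expected value per GPU-h: Scale 22 > Retrain 8 > Distill 7 > Sweep 6 > Eval 5 > Search 3.
Give Scale 4 more to hit its cap of 5 — 48 left.
Give Retrain 4 more to hit its cap of 4 — 44 left.
Give Distill 14 more to hit its cap of 14 — 30 left.
Sweep: +10 to 13 (cap) — 20 left.
Eval takes 17 more to reach its cap of 18 — 3 left.
Search: +3 (room for 15) → 3. Pool exhausted.
Total = 6×13 + 8×4 + 5×18 + 3×3 + 22×5 + 7×14 = 417.

417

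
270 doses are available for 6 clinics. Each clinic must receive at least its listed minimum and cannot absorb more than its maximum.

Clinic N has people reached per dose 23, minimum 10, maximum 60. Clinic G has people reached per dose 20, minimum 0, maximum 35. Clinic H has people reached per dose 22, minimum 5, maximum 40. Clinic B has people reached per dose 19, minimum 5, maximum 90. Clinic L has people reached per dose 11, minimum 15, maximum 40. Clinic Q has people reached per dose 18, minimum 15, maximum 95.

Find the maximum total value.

5375

Meeting every minimum uses 10+0+5+5+15+15 = 50 doses, leaving 220.
Highest people reached per dose first: Clinic N 23 > Clinic H 22 > Clinic G 20 > Clinic B 19 > Clinic Q 18 > Clinic L 11.
Clinic N takes 50 more to reach its cap of 60 ; 170 left.
Give Clinic H 35 more to hit its cap of 40 ; 135 left.
Give Clinic G 35 more to hit its cap of 35 ; 100 left.
Give Clinic B 85 more to hit its cap of 90 ; 15 left.
Clinic Q has room for 80 more but only 15 remain, so it gets 30.
Total = 23×60 + 20×35 + 22×40 + 19×90 + 11×15 + 18×30 = 5375.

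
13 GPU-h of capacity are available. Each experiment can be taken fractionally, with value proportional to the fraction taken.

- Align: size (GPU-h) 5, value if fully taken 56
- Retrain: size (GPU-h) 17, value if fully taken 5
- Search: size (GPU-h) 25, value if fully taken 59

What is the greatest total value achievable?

Sort by value density: Align 56/5≈11.2, Search 59/25≈2.36, Retrain 5/17≈0.294.
All 5 GPU-h of Align fit (value 56) → 8 remain.
8 GPU-h left: a 8/25 share of Search gives 59×8/25 = 18.88.
Total value = 74.88.

74.88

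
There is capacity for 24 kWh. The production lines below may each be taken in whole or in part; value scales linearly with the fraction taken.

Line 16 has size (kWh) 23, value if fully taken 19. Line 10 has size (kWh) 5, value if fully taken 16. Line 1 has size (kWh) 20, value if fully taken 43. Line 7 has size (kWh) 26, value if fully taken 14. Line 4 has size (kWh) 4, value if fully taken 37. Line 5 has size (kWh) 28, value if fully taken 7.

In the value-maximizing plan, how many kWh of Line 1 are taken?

15

Best value per unit of size first: Line 4 37/4≈9.25, Line 10 16/5≈3.2, Line 1 43/20≈2.15, Line 16 19/23≈0.826, Line 7 14/26≈0.538, Line 5 7/28≈0.25.
Take all of Line 4 (4 kWh, value 37) — 20 kWh left.
Line 10: take in full, 5 kWh for value 16 — 15 left.
Fill the last 15 kWh with part of Line 1: 15/20 of it earns 32.25.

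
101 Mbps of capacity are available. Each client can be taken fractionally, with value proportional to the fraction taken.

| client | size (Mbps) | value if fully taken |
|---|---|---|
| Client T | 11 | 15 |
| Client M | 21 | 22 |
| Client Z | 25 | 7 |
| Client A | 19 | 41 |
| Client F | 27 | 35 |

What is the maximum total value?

Best value per unit of size first: Client A 41/19≈2.16, Client T 15/11≈1.36, Client F 35/27≈1.3, Client M 22/21≈1.05, Client Z 7/25≈0.28.
All 19 Mbps of Client A fit (value 41) ; 82 remain.
All 11 Mbps of Client T fit (value 15) ; 71 remain.
Client F: take in full, 27 Mbps for value 35 ; 44 left.
All 21 Mbps of Client M fit (value 22) ; 23 remain.
23 Mbps left: a 23/25 share of Client Z gives 7×23/25 = 6.44.
Total value = 119.44.

119.44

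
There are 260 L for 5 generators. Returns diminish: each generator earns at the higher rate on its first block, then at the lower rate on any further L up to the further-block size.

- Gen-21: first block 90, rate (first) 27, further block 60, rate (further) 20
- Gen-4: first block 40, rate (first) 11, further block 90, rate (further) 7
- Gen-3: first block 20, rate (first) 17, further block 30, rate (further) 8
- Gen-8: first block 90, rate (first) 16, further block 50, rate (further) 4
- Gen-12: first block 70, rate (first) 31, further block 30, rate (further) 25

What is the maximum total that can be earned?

6720

Treat each block as its own option and order by rate: Gen-12/T1 31 > Gen-21/T1 27 > Gen-12/T2 25 > Gen-21/T2 20 > Gen-3/T1 17 > Gen-8/T1 16 > Gen-4/T1 11 > Gen-3/T2 8 > Gen-4/T2 7 > Gen-8/T2 4.
Gen-12/T1 (31): +70 — 190 left.
Gen-21 T1 at 27: fill all 90 — 100 left.
Gen-12 T2 at 25: fill all 30 — 70 left.
Fill Gen-21 T2 block (60 at 20) — 10 left.
10 remain; put them into Gen-3 T1 at 17.
Total = 31×70 + 27×90 + 25×30 + 20×60 + 17×10 = 6720.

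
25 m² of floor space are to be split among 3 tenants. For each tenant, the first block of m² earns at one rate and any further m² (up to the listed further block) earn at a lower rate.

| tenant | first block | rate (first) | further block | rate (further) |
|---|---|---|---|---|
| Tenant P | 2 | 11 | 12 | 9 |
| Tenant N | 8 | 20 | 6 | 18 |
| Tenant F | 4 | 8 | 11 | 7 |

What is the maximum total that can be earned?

371

Treat each block as its own option and order by rate: Tenant N/tier1 20 > Tenant N/tier2 18 > Tenant P/tier1 11 > Tenant P/tier2 9 > Tenant F/tier1 8 > Tenant F/tier2 7.
Tenant N tier1 at 20: fill all 8 → 17 left.
Tenant N/tier2 (18): +6 → 11 left.
Tenant P tier1 at 11: fill all 2 → 9 left.
9 remain; put them into Tenant P tier2 at 9.
Total = 20×8 + 18×6 + 11×2 + 9×9 = 371.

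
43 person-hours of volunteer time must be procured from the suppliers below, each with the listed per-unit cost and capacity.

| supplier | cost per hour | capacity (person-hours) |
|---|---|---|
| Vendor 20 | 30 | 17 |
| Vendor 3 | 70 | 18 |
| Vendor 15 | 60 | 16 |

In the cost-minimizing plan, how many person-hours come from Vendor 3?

10

Fill from the cheapest supplier first.
Take 17 from Vendor 20 at 30 ; need 26 more.
Take 16 from Vendor 15 at 60 ; need 10 more.
Take 10 from Vendor 3 at 70 to finish.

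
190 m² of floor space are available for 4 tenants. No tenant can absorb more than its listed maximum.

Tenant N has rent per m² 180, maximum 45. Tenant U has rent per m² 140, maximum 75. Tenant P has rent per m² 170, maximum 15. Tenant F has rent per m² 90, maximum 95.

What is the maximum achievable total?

26100

Order the tenants by rent per m²: Tenant N 180 > Tenant P 170 > Tenant U 140 > Tenant F 90.
Give Tenant N 45 to hit its cap of 45 ; 145 left.
Give Tenant P 15 to hit its cap of 15 ; 130 left.
Tenant U: +75 to 75 (cap) ; 55 left.
Only 55 left; Tenant F takes them to reach 55.
Total = 180×45 + 140×75 + 170×15 + 90×55 = 26100.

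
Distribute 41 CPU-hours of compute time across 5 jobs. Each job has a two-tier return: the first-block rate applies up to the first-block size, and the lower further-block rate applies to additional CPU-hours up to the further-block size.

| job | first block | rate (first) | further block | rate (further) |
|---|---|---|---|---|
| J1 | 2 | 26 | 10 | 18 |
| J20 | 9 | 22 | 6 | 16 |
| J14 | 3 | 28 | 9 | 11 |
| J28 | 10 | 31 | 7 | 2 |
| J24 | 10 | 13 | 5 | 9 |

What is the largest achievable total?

Order all 10 blocks by rate: J28/T1 31 > J14/T1 28 > J1/T1 26 > J20/T1 22 > J1/T2 18 > J20/T2 16 > J24/T1 13 > J14/T2 11 > J24/T2 9 > J28/T2 2.
Fill J28 T1 block (10 at 31) — 31 left.
J14 T1 at 28: fill all 3 — 28 left.
Fill J1 T1 block (2 at 26) — 26 left.
J20 T1 at 22: fill all 9 — 17 left.
J1 T2 at 18: fill all 10 — 7 left.
J20 T2 at 16: fill all 6 — 1 left.
J24/T1: +1 of 10 at 13; pool empty.
Total = 31×10 + 28×3 + 26×2 + 22×9 + 18×10 + 16×6 + 13×1 = 933.

933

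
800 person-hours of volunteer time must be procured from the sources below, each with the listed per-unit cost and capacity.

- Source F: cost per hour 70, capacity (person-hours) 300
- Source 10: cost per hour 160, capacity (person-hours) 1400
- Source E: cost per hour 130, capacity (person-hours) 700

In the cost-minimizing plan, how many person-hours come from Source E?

500

Cheapest first:
Take 300 from Source F at 70 ; need 500 more.
Take 500 from Source E at 130 to finish.
Source 10: unused.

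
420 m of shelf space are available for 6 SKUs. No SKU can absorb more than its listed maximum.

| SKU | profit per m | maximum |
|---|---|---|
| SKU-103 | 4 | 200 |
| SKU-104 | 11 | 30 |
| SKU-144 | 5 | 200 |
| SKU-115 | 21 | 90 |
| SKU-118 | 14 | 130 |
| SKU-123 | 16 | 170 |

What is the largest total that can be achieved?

Order the SKUs by profit per m: SKU-115 21 > SKU-123 16 > SKU-118 14 > SKU-104 11 > SKU-144 5 > SKU-103 4.
SKU-115 takes 90 to reach its cap of 90 ; 330 left.
SKU-123 takes 170 to reach its cap of 170 ; 160 left.
SKU-118: +130 to 130 (cap) ; 30 left.
SKU-104 takes 30 to reach its cap of 30 ; 0 left.
Total = 11×30 + 21×90 + 14×130 + 16×170 = 6760.

6760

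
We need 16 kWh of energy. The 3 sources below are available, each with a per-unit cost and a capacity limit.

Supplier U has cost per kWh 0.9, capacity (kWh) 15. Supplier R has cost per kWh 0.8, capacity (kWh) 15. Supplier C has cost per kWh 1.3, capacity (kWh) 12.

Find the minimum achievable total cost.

12.9

Fill from the cheapest source first.
Supplier R at 0.8: take all 15 kWh — 1 still needed.
Supplier U at 0.9: take 1 of its 15 — requirement met.
Supplier C: unused.
Cost = 15×0.8 + 1×0.9 = 12.9.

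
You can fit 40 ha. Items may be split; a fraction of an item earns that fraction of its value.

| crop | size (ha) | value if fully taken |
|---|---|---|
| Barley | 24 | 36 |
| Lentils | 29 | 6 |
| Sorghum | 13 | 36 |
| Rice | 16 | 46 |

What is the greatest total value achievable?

Best value per unit of size first: Rice 46/16≈2.88, Sorghum 36/13≈2.77, Barley 36/24≈1.5, Lentils 6/29≈0.207.
Take all of Rice (16 ha, value 46) → 24 ha left.
Sorghum: take in full, 13 ha for value 36 → 11 left.
Fill the last 11 ha with part of Barley: 11/24 of it earns 16.5.
Total value = 98.5.

98.5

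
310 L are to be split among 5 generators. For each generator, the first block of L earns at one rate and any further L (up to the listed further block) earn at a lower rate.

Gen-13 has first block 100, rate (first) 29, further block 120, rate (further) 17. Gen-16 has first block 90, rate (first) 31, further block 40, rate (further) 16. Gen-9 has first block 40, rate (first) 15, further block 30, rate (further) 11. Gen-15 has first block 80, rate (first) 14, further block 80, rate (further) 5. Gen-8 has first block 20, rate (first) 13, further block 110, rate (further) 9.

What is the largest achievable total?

7730

Order all 10 blocks by rate: Gen-16/T1 31 > Gen-13/T1 29 > Gen-13/T2 17 > Gen-16/T2 16 > Gen-9/T1 15 > Gen-15/T1 14 > Gen-8/T1 13 > Gen-9/T2 11 > Gen-8/T2 9 > Gen-15/T2 5.
Gen-16 T1 at 31: fill all 90 → 220 left.
Gen-13 T1 at 29: fill all 100 → 120 left.
Fill Gen-13 T2 block (120 at 17) → 0 left.
Total = 31×90 + 29×100 + 17×120 = 7730.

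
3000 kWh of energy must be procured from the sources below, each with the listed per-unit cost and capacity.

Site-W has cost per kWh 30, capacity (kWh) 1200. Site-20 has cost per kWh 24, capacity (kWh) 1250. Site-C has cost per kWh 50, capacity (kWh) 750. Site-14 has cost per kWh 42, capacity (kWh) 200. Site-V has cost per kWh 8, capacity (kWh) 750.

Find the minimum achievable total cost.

66000

Cheapest first:
Site-V at 8: take all 750 kWh ; 2250 still needed.
Site-20 (24): use full 1250 ; 1000 kWh to go.
Site-W at 30: take 1000 of its 1200 ; requirement met.
Site-14, Site-C: unused.
Cost = 750×8 + 1250×24 + 1000×30 = 66000.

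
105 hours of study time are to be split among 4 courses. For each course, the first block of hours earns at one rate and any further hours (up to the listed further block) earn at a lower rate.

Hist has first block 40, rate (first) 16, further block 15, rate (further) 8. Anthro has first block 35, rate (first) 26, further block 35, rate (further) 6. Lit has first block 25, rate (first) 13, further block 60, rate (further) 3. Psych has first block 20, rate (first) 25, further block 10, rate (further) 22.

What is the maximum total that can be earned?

2270

Order all 8 blocks by rate: Anthro/tier1 26 > Psych/tier1 25 > Psych/tier2 22 > Hist/tier1 16 > Lit/tier1 13 > Hist/tier2 8 > Anthro/tier2 6 > Lit/tier2 3.
Fill Anthro tier1 block (35 at 26) ; 70 left.
Psych tier1 at 25: fill all 20 ; 50 left.
Psych tier2 at 22: fill all 10 ; 40 left.
Fill Hist tier1 block (40 at 16) ; 0 left.
Total = 26×35 + 25×20 + 22×10 + 16×40 = 2270.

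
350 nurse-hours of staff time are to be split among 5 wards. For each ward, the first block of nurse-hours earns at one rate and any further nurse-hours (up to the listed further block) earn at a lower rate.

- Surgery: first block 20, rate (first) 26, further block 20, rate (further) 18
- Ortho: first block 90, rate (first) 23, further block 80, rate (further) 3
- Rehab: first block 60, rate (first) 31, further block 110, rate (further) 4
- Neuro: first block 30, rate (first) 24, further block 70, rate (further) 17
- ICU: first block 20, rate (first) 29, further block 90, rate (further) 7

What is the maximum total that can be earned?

Treat each block as its own option and order by rate: Rehab/T1 31 > ICU/T1 29 > Surgery/T1 26 > Neuro/T1 24 > Ortho/T1 23 > Surgery/T2 18 > Neuro/T2 17 > ICU/T2 7 > Rehab/T2 4 > Ortho/T2 3.
Rehab/T1 (31): +60 → 290 left.
ICU/T1 (29): +20 → 270 left.
Surgery T1 at 26: fill all 20 → 250 left.
Fill Neuro T1 block (30 at 24) → 220 left.
Ortho/T1 (23): +90 → 130 left.
Surgery T2 at 18: fill all 20 → 110 left.
Fill Neuro T2 block (70 at 17) → 40 left.
ICU T2 at 7: only 40 left, fill 40.
Total = 31×60 + 29×20 + 26×20 + 24×30 + 23×90 + 18×20 + 17×70 + 7×40 = 7580.

7580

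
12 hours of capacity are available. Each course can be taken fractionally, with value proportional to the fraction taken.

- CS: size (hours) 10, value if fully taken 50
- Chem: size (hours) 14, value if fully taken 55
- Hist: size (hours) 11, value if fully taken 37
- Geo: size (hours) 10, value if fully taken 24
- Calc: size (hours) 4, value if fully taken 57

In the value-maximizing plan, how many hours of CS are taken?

Sort by value density: Calc 57/4≈14.2, CS 50/10≈5, Chem 55/14≈3.93, Hist 37/11≈3.36, Geo 24/10≈2.4.
Calc: take in full, 4 hours for value 57 → 8 left.
8 hours left: a 8/10 share of CS gives 50×8/10 = 40.

8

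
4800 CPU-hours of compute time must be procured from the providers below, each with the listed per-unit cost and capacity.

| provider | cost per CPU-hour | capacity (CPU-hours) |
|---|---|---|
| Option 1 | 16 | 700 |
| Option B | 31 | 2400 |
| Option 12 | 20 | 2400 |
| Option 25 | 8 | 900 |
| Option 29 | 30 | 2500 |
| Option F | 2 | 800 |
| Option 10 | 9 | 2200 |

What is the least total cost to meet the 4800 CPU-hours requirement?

Cheapest first:
Take 800 from Option F at 2 → need 4000 more.
Option 25 (8): use full 900 → 3100 CPU-hours to go.
Option 10 (9): use full 2200 → 900 CPU-hours to go.
Take 700 from Option 1 at 16 → need 200 more.
Option 12 at 20: take 200 of its 2400 → requirement met.
Option 29, Option B: unused.
Cost = 800×2 + 900×8 + 2200×9 + 700×16 + 200×20 = 43800.

43800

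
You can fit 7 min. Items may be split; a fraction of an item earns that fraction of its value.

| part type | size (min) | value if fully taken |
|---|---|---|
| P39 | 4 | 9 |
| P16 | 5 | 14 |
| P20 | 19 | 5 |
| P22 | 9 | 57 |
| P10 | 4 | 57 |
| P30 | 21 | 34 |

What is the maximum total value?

Best value per unit of size first: P10 57/4≈14.2, P22 57/9≈6.33, P16 14/5≈2.8, P39 9/4≈2.25, P30 34/21≈1.62, P20 5/19≈0.263.
P10: take in full, 4 min for value 57 — 3 left.
Fill the last 3 min with part of P22: 3/9 of it earns 19.
Total value = 76.

76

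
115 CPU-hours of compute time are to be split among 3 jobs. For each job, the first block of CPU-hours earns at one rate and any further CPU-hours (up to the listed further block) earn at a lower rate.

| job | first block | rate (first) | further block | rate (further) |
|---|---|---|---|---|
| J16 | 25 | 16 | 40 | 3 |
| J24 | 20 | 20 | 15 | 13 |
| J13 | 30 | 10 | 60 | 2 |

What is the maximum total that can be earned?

Rank every tier by rate: J24/first 20 > J16/first 16 > J24/second 13 > J13/first 10 > J16/second 3 > J13/second 2.
J24/first (20): +20 ; 95 left.
J16 first at 16: fill all 25 ; 70 left.
J24 second at 13: fill all 15 ; 55 left.
J13 first at 10: fill all 30 ; 25 left.
25 remain; put them into J16 second at 3.
Total = 20×20 + 16×25 + 13×15 + 10×30 + 3×25 = 1370.

1370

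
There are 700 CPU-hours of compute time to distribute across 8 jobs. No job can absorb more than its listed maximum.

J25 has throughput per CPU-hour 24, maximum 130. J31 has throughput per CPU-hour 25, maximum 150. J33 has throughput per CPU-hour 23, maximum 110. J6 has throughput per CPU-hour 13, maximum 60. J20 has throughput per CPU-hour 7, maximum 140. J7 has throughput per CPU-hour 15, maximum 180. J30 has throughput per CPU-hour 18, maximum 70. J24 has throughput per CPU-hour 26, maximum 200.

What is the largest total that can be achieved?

16460

Rank by throughput per CPU-hour: J24 26 > J31 25 > J25 24 > J33 23 > J30 18 > J7 15 > J6 13 > J20 7.
Give J24 200 to hit its cap of 200 → 500 left.
J31: +150 to 150 (cap) → 350 left.
Give J25 130 to hit its cap of 130 → 220 left.
J33: +110 to 110 (cap) → 110 left.
Give J30 70 to hit its cap of 70 → 40 left.
J7: +40 (room for 180) → 40. Pool exhausted.
Total = 24×130 + 25×150 + 23×110 + 15×40 + 18×70 + 26×200 = 16460.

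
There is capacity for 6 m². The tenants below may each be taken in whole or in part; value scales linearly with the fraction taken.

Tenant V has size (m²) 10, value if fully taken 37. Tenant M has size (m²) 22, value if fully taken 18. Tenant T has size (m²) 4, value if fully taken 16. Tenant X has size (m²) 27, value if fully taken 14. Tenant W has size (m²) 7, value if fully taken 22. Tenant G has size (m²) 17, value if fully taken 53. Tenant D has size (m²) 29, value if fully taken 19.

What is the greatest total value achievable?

Rank by value-to-size ratio: Tenant T 16/4≈4, Tenant V 37/10≈3.7, Tenant W 22/7≈3.14, Tenant G 53/17≈3.12, Tenant M 18/22≈0.818, Tenant D 19/29≈0.655, Tenant X 14/27≈0.519.
All 4 m² of Tenant T fit (value 16) ; 2 remain.
Fill the last 2 m² with part of Tenant V: 2/10 of it earns 7.4.
Total value = 23.4.

23.4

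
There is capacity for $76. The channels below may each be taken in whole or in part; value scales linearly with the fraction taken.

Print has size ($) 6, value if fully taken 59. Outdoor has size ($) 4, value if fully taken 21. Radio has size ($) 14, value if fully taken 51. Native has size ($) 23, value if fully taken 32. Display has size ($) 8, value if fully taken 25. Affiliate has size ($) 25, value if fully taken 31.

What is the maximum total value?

214.04

Best value per unit of size first: Print 59/6≈9.83, Outdoor 21/4≈5.25, Radio 51/14≈3.64, Display 25/8≈3.12, Native 32/23≈1.39, Affiliate 31/25≈1.24.
All 6 $ of Print fit (value 59) → 70 remain.
Outdoor: take in full, 4 $ for value 21 → 66 left.
Take all of Radio (14 $, value 51) → 52 $ left.
Take all of Display (8 $, value 25) → 44 $ left.
Native: take in full, 23 $ for value 32 → 21 left.
Only 21 $ remain; take 21/25 of Affiliate for value 31×21/25 = 26.04.
Total value = 214.04.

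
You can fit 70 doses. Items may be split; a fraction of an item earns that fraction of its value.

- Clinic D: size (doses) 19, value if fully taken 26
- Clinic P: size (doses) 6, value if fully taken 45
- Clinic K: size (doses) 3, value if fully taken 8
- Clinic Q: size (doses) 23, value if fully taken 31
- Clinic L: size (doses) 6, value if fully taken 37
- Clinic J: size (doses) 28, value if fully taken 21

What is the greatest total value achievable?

Rank by value-to-size ratio: Clinic P 45/6≈7.5, Clinic L 37/6≈6.17, Clinic K 8/3≈2.67, Clinic D 26/19≈1.37, Clinic Q 31/23≈1.35, Clinic J 21/28≈0.75.
All 6 doses of Clinic P fit (value 45) ; 64 remain.
All 6 doses of Clinic L fit (value 37) ; 58 remain.
Clinic K: take in full, 3 doses for value 8 ; 55 left.
Clinic D: take in full, 19 doses for value 26 ; 36 left.
All 23 doses of Clinic Q fit (value 31) ; 13 remain.
Only 13 doses remain; take 13/28 of Clinic J for value 21×13/28 = 9.75.
Total value = 156.75.

156.75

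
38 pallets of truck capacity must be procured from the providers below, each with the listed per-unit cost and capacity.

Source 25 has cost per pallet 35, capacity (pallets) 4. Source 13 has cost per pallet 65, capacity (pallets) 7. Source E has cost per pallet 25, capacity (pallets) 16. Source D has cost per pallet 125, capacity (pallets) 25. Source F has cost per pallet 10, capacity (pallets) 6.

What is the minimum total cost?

Cheapest first:
Source F at 10: take all 6 pallets ; 32 still needed.
Source E at 25: take all 16 pallets ; 16 still needed.
Source 25 at 35: take all 4 pallets ; 12 still needed.
Take 7 from Source 13 at 65 ; need 5 more.
Take 5 from Source D at 125 to finish.
Cost = 6×10 + 16×25 + 4×35 + 7×65 + 5×125 = 1680.

1680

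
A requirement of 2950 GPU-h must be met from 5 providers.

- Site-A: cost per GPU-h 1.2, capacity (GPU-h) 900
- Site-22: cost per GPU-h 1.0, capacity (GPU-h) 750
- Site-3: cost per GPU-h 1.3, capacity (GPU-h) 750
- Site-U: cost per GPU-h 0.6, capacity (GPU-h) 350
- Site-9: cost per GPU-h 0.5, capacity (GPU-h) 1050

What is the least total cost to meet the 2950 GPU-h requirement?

2445

Use providers in increasing cost order.
Site-9 (0.5): use full 1050 → 1900 GPU-h to go.
Take 350 from Site-U at 0.6 → need 1550 more.
Site-22 (1.0): use full 750 → 800 GPU-h to go.
Take 800 from Site-A at 1.2 to finish.
Site-3: unused.
Cost = 1050×0.5 + 350×0.6 + 750×1.0 + 800×1.2 = 2445.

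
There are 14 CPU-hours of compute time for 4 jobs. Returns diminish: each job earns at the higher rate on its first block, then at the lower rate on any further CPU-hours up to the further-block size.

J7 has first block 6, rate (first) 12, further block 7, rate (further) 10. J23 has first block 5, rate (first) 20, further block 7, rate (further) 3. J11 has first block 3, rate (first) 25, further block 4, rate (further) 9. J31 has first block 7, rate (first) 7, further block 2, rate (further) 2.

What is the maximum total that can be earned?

Order all 8 blocks by rate: J11/tier1 25 > J23/tier1 20 > J7/tier1 12 > J7/tier2 10 > J11/tier2 9 > J31/tier1 7 > J23/tier2 3 > J31/tier2 2.
J11/tier1 (25): +3 — 11 left.
Fill J23 tier1 block (5 at 20) — 6 left.
J7/tier1 (12): +6 — 0 left.
Total = 25×3 + 20×5 + 12×6 = 247.

247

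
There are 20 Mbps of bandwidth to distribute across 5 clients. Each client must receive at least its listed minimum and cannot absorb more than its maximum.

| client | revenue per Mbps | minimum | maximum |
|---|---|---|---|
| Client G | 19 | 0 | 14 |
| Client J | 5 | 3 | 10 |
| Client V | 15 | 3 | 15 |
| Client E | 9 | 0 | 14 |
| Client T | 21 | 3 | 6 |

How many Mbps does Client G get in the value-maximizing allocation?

Meeting every minimum uses 0+3+3+0+3 = 9 Mbps, leaving 11.
Rank by revenue per Mbps: Client T 21 > Client G 19 > Client V 15 > Client E 9 > Client J 5.
Client T: +3 to 6 (cap) → 8 left.
Only 8 left; Client G takes them to reach 8.

8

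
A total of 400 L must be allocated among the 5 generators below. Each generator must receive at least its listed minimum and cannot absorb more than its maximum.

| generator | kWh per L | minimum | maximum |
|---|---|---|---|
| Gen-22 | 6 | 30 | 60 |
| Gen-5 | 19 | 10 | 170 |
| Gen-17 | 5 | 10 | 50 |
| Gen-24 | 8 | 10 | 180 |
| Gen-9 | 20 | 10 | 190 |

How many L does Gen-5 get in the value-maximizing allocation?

160

Meeting every minimum uses 30+10+10+10+10 = 70 L, leaving 330.
Highest kWh per L first: Gen-9 20 > Gen-5 19 > Gen-24 8 > Gen-22 6 > Gen-17 5.
Gen-9: +180 to 190 (cap) ; 150 left.
Gen-5 has room for 160 more but only 150 remain, so it gets 160.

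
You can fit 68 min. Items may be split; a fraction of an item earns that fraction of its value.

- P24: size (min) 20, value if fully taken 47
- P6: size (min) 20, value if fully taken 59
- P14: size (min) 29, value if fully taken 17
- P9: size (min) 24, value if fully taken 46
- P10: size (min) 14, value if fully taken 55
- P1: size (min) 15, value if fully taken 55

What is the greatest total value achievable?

213.65

Best value per unit of size first: P10 55/14≈3.93, P1 55/15≈3.67, P6 59/20≈2.95, P24 47/20≈2.35, P9 46/24≈1.92, P14 17/29≈0.586.
Take all of P10 (14 min, value 55) — 54 min left.
All 15 min of P1 fit (value 55) — 39 remain.
Take all of P6 (20 min, value 59) — 19 min left.
19 min left: a 19/20 share of P24 gives 47×19/20 = 44.65.
Total value = 213.65.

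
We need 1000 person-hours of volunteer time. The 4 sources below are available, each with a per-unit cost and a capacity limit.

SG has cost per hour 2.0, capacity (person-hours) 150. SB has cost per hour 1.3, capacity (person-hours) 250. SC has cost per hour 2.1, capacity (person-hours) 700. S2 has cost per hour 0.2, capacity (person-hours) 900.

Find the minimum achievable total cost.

310

Use sources in increasing cost order.
Take 900 from S2 at 0.2 — need 100 more.
SB at 1.3: take 100 of its 250 — requirement met.
SG, SC: unused.
Cost = 900×0.2 + 100×1.3 = 310.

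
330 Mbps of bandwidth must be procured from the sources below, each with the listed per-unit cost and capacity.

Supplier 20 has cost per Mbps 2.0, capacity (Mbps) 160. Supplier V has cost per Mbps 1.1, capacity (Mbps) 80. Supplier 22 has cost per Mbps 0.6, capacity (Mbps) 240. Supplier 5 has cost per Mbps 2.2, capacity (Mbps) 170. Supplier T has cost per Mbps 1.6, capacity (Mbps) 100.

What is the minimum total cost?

Cheapest first:
Take 240 from Supplier 22 at 0.6 → need 90 more.
Take 80 from Supplier V at 1.1 → need 10 more.
Supplier T (1.6): take the remaining 10 → done.
Supplier 20, Supplier 5: unused.
Cost = 240×0.6 + 80×1.1 + 10×1.6 = 248.

248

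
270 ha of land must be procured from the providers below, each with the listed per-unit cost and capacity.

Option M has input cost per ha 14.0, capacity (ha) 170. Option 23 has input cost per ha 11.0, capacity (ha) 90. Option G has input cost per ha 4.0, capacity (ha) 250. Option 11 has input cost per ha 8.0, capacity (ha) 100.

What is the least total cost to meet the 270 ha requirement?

Use providers in increasing cost order.
Option G at 4.0: take all 250 ha — 20 still needed.
Option 11 at 8.0: take 20 of its 100 — requirement met.
Option 23, Option M: unused.
Cost = 250×4.0 + 20×8.0 = 1160.

1160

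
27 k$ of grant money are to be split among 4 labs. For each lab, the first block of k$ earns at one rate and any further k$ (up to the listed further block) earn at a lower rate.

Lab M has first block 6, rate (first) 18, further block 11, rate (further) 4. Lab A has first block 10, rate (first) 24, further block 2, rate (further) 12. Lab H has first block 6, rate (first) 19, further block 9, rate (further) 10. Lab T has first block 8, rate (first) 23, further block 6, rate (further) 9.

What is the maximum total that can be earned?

Treat each block as its own option and order by rate: Lab A/first 24 > Lab T/first 23 > Lab H/first 19 > Lab M/first 18 > Lab A/second 12 > Lab H/second 10 > Lab T/second 9 > Lab M/second 4.
Fill Lab A first block (10 at 24) ; 17 left.
Fill Lab T first block (8 at 23) ; 9 left.
Lab H/first (19): +6 ; 3 left.
3 remain; put them into Lab M first at 18.
Total = 24×10 + 23×8 + 19×6 + 18×3 = 592.

592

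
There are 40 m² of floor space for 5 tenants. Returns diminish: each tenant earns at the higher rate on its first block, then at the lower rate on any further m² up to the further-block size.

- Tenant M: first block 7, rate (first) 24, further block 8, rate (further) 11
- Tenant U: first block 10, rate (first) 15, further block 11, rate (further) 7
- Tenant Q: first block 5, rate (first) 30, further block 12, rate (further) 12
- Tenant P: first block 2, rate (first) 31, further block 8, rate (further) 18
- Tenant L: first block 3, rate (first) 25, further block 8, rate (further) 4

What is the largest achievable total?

809

Order all 10 blocks by rate: Tenant P/tier1 31 > Tenant Q/tier1 30 > Tenant L/tier1 25 > Tenant M/tier1 24 > Tenant P/tier2 18 > Tenant U/tier1 15 > Tenant Q/tier2 12 > Tenant M/tier2 11 > Tenant U/tier2 7 > Tenant L/tier2 4.
Tenant P tier1 at 31: fill all 2 — 38 left.
Fill Tenant Q tier1 block (5 at 30) — 33 left.
Tenant L/tier1 (25): +3 — 30 left.
Tenant M/tier1 (24): +7 — 23 left.
Tenant P tier2 at 18: fill all 8 — 15 left.
Tenant U tier1 at 15: fill all 10 — 5 left.
5 remain; put them into Tenant Q tier2 at 12.
Total = 31×2 + 30×5 + 25×3 + 24×7 + 18×8 + 15×10 + 12×5 = 809.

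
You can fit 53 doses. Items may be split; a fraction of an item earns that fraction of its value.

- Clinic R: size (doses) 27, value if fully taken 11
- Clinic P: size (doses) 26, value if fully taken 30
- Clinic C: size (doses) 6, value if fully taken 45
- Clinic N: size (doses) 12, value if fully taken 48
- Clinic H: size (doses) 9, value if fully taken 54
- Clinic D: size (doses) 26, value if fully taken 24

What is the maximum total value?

177

Rank by value-to-size ratio: Clinic C 45/6≈7.5, Clinic H 54/9≈6, Clinic N 48/12≈4, Clinic P 30/26≈1.15, Clinic D 24/26≈0.923, Clinic R 11/27≈0.407.
Take all of Clinic C (6 doses, value 45) → 47 doses left.
All 9 doses of Clinic H fit (value 54) → 38 remain.
Clinic N: take in full, 12 doses for value 48 → 26 left.
Clinic P: take in full, 26 doses for value 30 → 0 left.
Total value = 177.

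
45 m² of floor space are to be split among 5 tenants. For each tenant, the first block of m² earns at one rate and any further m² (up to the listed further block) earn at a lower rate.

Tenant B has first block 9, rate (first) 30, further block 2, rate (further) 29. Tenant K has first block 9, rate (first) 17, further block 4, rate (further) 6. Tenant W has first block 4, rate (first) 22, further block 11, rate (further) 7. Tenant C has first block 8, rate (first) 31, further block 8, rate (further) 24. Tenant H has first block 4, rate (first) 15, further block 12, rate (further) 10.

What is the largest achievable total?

1079

Rank every tier by rate: Tenant C/tier1 31 > Tenant B/tier1 30 > Tenant B/tier2 29 > Tenant C/tier2 24 > Tenant W/tier1 22 > Tenant K/tier1 17 > Tenant H/tier1 15 > Tenant H/tier2 10 > Tenant W/tier2 7 > Tenant K/tier2 6.
Tenant C tier1 at 31: fill all 8 — 37 left.
Tenant B tier1 at 30: fill all 9 — 28 left.
Tenant B tier2 at 29: fill all 2 — 26 left.
Tenant C tier2 at 24: fill all 8 — 18 left.
Fill Tenant W tier1 block (4 at 22) — 14 left.
Tenant K/tier1 (17): +9 — 5 left.
Tenant H/tier1 (15): +4 — 1 left.
1 remain; put them into Tenant H tier2 at 10.
Total = 31×8 + 30×9 + 29×2 + 24×8 + 22×4 + 17×9 + 15×4 + 10×1 = 1079.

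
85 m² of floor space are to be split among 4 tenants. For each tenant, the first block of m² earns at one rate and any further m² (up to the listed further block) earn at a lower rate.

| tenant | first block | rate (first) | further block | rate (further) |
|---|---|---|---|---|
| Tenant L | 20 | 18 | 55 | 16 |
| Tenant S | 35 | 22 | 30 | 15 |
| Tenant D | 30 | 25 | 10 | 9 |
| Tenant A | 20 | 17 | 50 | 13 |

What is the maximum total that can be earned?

1880

Rank every tier by rate: Tenant D/T1 25 > Tenant S/T1 22 > Tenant L/T1 18 > Tenant A/T1 17 > Tenant L/T2 16 > Tenant S/T2 15 > Tenant A/T2 13 > Tenant D/T2 9.
Tenant D T1 at 25: fill all 30 → 55 left.
Tenant S/T1 (22): +35 → 20 left.
Tenant L T1 at 18: fill all 20 → 0 left.
Total = 25×30 + 22×35 + 18×20 = 1880.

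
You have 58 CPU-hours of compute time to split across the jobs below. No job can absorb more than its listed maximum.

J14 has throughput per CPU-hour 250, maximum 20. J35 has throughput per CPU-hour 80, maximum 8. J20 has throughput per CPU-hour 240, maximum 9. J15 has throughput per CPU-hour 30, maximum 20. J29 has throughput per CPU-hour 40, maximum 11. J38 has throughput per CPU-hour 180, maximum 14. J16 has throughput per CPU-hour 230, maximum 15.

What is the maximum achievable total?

Highest throughput per CPU-hour first: J14 250 > J20 240 > J16 230 > J38 180 > J35 80 > J29 40 > J15 30.
J14 takes 20 to reach its cap of 20 → 38 left.
J20: +9 to 9 (cap) → 29 left.
J16: +15 to 15 (cap) → 14 left.
J38: +14 to 14 (cap) → 0 left.
Total = 250×20 + 240×9 + 180×14 + 230×15 = 13130.

13130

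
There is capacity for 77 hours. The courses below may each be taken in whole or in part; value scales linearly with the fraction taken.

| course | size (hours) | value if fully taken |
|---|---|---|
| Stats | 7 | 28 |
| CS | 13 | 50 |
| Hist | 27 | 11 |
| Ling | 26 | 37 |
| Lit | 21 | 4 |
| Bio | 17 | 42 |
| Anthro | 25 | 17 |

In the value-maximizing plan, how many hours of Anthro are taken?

14

Rank by value-to-size ratio: Stats 28/7≈4, CS 50/13≈3.85, Bio 42/17≈2.47, Ling 37/26≈1.42, Anthro 17/25≈0.68, Hist 11/27≈0.407, Lit 4/21≈0.19.
Stats: take in full, 7 hours for value 28 ; 70 left.
All 13 hours of CS fit (value 50) ; 57 remain.
Bio: take in full, 17 hours for value 42 ; 40 left.
All 26 hours of Ling fit (value 37) ; 14 remain.
Fill the last 14 hours with part of Anthro: 14/25 of it earns 9.52.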